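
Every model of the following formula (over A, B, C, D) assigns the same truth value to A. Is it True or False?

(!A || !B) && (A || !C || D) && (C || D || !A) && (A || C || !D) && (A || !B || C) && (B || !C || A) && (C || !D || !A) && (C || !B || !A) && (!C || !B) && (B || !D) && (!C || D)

Suppose A = true.
The clause (!B) is unit, so B = false.
The clause (!D) is unit, so D = false.
The clause (C) is unit, so C = true.
That conflicts with the unit clause (!C).
So every satisfying assignment has A = False.

False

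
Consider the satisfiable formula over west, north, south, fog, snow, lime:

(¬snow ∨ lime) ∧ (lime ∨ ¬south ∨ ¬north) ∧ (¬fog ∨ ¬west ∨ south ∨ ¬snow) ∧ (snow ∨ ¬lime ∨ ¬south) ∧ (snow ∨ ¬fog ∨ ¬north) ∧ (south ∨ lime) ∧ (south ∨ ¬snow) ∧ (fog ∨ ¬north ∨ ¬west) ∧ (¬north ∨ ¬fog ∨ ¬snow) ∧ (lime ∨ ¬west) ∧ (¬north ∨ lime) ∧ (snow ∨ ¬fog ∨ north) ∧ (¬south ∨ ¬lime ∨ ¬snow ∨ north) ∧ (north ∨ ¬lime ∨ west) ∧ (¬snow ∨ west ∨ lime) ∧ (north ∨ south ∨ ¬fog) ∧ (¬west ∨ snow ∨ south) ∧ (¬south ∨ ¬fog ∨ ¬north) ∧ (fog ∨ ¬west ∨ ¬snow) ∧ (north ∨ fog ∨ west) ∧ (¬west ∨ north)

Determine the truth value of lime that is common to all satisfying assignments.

Suppose lime = False.
The clause (¬snow) is unit, so snow = False.
The clause (south) is unit, so south = True.
The clause (¬north) is unit, so north = False.
The clause (¬west) is unit, so west = False.
The clause (¬fog) is unit, so fog = False.
Now (fog) is unsatisfied and unit — conflict.
So every satisfying assignment has lime = True.

True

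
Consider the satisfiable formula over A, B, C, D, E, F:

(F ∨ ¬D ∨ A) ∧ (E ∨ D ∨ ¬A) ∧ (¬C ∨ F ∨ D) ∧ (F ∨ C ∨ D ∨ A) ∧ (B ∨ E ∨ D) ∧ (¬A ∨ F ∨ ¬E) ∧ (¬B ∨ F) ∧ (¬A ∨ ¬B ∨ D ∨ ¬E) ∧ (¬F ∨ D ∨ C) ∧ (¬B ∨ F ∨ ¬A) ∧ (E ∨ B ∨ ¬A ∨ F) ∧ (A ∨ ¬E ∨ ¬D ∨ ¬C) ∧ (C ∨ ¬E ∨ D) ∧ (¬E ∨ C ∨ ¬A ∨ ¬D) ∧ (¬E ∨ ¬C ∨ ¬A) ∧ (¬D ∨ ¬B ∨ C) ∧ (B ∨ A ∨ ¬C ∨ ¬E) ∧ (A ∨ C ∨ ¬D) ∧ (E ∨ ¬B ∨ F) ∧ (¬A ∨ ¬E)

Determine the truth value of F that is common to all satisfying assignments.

True

Suppose F = False.
(¬B) alone gives B = False.
Branch on D: set D = False.
(¬C) alone gives C = False.
(A) alone gives A = True.
(E) alone gives E = True.
Now (¬E) is unsatisfied and unit — conflict.
Backtrack on D: now try D = True.
(A) alone gives A = True.
(¬E) alone gives E = False.
Now (E) is unsatisfied and unit — conflict.
Neither D = True nor D = False works.
So every satisfying assignment has F = True.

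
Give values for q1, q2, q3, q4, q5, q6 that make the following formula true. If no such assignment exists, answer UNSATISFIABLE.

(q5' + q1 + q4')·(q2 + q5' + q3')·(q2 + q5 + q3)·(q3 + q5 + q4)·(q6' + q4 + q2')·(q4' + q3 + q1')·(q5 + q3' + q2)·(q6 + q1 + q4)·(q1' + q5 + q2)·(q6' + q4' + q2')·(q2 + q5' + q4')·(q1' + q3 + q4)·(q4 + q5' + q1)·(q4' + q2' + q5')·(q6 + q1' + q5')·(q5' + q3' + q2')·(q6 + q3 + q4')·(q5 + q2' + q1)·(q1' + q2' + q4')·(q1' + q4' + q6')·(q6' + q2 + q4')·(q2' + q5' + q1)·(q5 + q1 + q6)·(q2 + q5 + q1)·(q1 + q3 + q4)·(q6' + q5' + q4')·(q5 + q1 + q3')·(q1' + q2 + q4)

Try q5 = 0.
Try q2 = 1.
The clause (q1) is unit, so q1 = 1.
The clause (q4') is unit, so q4 = 0.
The clause (q3) is unit, so q3 = 1.
The clause (q6') is unit, so q6 = 0.
Every clause now holds.

q1: 1; q2: 1; q3: 1; q4: 0; q5: 0; q6: 0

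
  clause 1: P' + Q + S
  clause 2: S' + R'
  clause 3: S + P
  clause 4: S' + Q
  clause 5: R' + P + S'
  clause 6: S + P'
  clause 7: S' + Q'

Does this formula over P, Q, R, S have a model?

Case S = 0:
From the singleton clause (P), P = 1.
Now (P') is unsatisfied and unit — conflict.
Backtrack on S: now try S = 1.
From the singleton clause (R'), R = 0.
From the singleton clause (Q), Q = 1.
Now (Q') is unsatisfied and unit — conflict.
Neither S = 1 nor S = 0 works.
No assignment satisfies every clause.

No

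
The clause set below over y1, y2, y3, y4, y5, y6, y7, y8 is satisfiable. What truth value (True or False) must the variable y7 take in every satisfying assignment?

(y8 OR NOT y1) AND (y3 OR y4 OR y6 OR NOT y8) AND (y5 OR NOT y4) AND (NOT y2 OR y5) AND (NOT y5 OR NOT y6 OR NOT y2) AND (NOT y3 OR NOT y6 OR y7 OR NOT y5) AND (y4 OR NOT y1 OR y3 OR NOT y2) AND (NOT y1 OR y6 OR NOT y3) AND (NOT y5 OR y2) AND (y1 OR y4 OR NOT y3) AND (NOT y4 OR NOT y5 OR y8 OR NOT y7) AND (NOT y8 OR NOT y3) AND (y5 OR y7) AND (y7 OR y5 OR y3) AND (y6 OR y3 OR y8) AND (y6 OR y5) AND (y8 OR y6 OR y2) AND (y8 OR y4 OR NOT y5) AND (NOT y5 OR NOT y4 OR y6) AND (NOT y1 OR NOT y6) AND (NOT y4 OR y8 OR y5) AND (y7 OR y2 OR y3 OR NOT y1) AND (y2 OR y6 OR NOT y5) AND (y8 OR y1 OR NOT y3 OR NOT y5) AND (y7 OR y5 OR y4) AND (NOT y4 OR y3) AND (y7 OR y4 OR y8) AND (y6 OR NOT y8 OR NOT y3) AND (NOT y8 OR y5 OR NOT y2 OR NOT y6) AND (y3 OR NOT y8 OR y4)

True

Suppose y7 = false.
From the singleton clause (y5), y5 = true.
From the singleton clause (y2), y2 = true.
From the singleton clause (NOT y6), y6 = false.
From the singleton clause (NOT y4), y4 = false.
From the singleton clause (y8), y8 = true.
From the singleton clause (y3), y3 = true.
But (NOT y3) is also a unit clause — contradiction.
So every satisfying assignment has y7 = True.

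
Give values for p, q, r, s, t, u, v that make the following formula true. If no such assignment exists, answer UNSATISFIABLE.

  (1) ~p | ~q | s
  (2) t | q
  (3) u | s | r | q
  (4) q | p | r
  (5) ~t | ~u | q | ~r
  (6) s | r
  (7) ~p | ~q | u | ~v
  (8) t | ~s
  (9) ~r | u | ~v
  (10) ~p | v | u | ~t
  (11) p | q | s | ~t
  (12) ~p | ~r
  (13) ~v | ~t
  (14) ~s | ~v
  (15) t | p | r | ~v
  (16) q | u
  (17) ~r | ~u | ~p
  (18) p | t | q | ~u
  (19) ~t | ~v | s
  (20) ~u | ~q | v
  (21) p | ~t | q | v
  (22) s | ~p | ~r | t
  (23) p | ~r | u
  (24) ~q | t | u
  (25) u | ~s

p: 0; q: 1; r: 1; s: 0; t: 0; u: 1; v: 1

Branch on t: set t = 0.
(q) alone gives q = 1.
(~s) alone gives s = 0.
(~p) alone gives p = 0.
(r) alone gives r = 1.
(u) alone gives u = 1.
(v) alone gives v = 1.
All clauses are satisfied.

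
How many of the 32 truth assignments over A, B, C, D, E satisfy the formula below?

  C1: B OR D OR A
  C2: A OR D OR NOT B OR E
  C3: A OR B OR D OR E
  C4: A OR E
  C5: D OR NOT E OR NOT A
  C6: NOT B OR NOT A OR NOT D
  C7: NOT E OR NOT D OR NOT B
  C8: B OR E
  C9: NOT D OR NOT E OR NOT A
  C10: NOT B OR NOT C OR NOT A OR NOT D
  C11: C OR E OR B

There are 2^5 = 32 truth assignments over (A, B, C, D, E).
Split on E. With E = true, the clauses containing E are satisfied and NOT E drops from the rest; 4 of the 2^4 = 16 assignments to the other variables satisfy what remains.
With E = false, by the same count on the reduced clause set, 2 assignments work.
(One model: A=F, B=F, C=F, D=T, E=T.)
Total: 4 + 2 = 6.

6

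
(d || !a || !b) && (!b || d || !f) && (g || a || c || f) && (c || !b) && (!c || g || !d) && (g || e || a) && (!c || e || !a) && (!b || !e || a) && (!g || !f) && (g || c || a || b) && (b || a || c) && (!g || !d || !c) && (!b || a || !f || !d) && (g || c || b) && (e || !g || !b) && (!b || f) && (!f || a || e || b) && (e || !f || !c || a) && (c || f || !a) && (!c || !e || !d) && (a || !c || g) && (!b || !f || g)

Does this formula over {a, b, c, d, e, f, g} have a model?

Yes, satisfiable

Case c = true:
Case g = false:
From the singleton clause (!d), d = false.
From the singleton clause (a), a = true.
From the singleton clause (!b), b = false.
From the singleton clause (e), e = true.
No clause remains; f is free.
A satisfying assignment: a=true; b=false; c=true; d=false; e=true; f=true; g=false.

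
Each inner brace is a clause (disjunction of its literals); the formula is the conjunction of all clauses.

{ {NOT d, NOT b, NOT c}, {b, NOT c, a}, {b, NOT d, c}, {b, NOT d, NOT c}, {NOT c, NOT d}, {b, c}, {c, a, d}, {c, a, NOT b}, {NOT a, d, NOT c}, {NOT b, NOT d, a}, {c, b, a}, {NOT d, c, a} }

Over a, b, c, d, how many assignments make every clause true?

3

There are 2^4 = 16 truth assignments over (a, b, c, d).
Check each against the 12 clauses (columns in the order a, b, c, d):
  F F F F  ✗ fails (b OR c)
  F F F T  ✗ fails (b OR NOT d OR c)
  F F T F  ✗ fails (b OR NOT c OR a)
  F F T T  ✗ fails (b OR NOT c OR a)
  F T F F  ✗ fails (c OR a OR d)
  F T F T  ✗ fails (c OR a OR NOT b)
  F T T F  ✓ satisfies all
  F T T T  ✗ fails (NOT d OR NOT b OR NOT c)
  T F F F  ✗ fails (b OR c)
  T F F T  ✗ fails (b OR NOT d OR c)
  T F T F  ✗ fails (NOT a OR d OR NOT c)
  T F T T  ✗ fails (b OR NOT d OR NOT c)
  T T F F  ✓ satisfies all
  T T F T  ✓ satisfies all
  T T T F  ✗ fails (NOT a OR d OR NOT c)
  T T T T  ✗ fails (NOT d OR NOT b OR NOT c)
3 of the 16 rows are models.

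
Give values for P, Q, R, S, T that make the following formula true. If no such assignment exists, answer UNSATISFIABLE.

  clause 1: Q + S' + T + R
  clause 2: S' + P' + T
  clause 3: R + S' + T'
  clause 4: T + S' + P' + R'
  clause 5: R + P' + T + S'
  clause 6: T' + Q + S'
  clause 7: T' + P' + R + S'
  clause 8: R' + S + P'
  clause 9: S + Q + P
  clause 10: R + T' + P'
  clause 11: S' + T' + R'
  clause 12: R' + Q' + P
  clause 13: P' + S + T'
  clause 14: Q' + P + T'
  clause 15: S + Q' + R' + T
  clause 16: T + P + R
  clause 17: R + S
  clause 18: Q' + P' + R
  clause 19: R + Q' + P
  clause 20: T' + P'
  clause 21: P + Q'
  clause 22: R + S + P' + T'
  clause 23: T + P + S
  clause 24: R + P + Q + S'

P=0; Q=0; R=1; S=1; T=0

Case R = 1:
Case S = 1:
(T') alone gives T = 0.
(P') alone gives P = 0.
(Q') alone gives Q = 0.
This assignment satisfies each clause.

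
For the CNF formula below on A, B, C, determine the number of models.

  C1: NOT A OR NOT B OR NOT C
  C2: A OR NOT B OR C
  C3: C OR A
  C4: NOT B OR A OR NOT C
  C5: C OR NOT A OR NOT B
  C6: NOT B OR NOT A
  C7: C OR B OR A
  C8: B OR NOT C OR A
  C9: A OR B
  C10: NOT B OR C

There are 2^3 = 8 truth assignments over (A, B, C).
Split on C. With C = true, the clauses containing C are satisfied and NOT C drops from the rest; 1 of the 2^2 = 4 assignments to the other variables satisfy what remains.
With C = false, by the same count on the reduced clause set, 1 assignment works.
(One model: A=T, B=F, C=F.)
Total: 1 + 1 = 2.

2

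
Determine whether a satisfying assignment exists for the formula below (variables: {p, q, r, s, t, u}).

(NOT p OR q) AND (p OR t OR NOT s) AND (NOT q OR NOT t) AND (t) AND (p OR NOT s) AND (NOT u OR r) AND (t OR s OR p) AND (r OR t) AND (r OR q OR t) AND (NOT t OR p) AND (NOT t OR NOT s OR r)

No

Unit clause (t) forces t = true.
Unit clause (NOT q) forces q = false.
Unit clause (NOT p) forces p = false.
That conflicts with the unit clause (p).
No assignment satisfies every clause.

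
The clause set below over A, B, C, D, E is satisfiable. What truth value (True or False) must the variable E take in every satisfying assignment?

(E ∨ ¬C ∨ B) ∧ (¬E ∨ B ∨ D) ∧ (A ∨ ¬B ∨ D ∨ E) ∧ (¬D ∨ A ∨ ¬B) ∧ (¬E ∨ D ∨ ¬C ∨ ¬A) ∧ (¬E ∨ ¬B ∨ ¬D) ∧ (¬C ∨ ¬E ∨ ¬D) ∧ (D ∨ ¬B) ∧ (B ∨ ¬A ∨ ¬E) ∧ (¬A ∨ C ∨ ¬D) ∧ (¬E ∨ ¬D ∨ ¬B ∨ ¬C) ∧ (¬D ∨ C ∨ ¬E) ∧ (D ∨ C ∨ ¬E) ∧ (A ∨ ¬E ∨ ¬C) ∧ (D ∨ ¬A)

False

Suppose E = True.
Try B = True.
The clause (¬D) is unit, so D = False.
Now (D) is unsatisfied and unit — conflict.
That branch fails; take B = False instead.
The clause (D) is unit, so D = True.
The clause (¬C) is unit, so C = False.
Now (C) is unsatisfied and unit — conflict.
Either choice for B ends in contradiction.
So every satisfying assignment has E = False.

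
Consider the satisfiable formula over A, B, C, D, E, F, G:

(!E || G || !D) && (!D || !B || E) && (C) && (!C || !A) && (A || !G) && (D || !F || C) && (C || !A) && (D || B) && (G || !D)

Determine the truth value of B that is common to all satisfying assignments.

True

Suppose B = false.
From the singleton clause (C), C = true.
From the singleton clause (!A), A = false.
From the singleton clause (!G), G = false.
From the singleton clause (D), D = true.
That conflicts with the unit clause (!D).
So every satisfying assignment has B = True.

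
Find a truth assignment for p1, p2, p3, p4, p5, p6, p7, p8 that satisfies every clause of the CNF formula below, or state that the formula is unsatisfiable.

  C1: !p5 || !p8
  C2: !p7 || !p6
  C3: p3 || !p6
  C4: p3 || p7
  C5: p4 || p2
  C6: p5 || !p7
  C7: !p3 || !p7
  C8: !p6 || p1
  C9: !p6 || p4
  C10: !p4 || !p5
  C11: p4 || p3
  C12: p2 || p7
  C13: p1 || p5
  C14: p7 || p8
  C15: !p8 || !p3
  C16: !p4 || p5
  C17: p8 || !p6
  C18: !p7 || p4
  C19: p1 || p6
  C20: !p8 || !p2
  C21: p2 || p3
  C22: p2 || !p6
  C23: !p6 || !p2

UNSATISFIABLE

Case p5 = false:
The clause (!p7) is unit, so p7 = false.
The clause (p3) is unit, so p3 = true.
The clause (p2) is unit, so p2 = true.
The clause (p1) is unit, so p1 = true.
The clause (p8) is unit, so p8 = true.
But (!p8) is also a unit clause — contradiction.
Undo p5 and try p5 = true.
The clause (!p8) is unit, so p8 = false.
The clause (!p4) is unit, so p4 = false.
The clause (p2) is unit, so p2 = true.
The clause (!p6) is unit, so p6 = false.
The clause (p3) is unit, so p3 = true.
The clause (!p7) is unit, so p7 = false.
But (p7) is also a unit clause — contradiction.
Neither p5 = true nor p5 = false works.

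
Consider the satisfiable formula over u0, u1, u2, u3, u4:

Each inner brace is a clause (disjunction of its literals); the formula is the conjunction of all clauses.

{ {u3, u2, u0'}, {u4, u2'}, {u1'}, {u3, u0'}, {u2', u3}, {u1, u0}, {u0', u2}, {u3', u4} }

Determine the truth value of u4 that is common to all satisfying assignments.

Suppose u4 = 0.
From the singleton clause (u2'), u2 = 0.
From the singleton clause (u1'), u1 = 0.
From the singleton clause (u0), u0 = 1.
But (u0') is also a unit clause — contradiction.
So every satisfying assignment has u4 = True.

True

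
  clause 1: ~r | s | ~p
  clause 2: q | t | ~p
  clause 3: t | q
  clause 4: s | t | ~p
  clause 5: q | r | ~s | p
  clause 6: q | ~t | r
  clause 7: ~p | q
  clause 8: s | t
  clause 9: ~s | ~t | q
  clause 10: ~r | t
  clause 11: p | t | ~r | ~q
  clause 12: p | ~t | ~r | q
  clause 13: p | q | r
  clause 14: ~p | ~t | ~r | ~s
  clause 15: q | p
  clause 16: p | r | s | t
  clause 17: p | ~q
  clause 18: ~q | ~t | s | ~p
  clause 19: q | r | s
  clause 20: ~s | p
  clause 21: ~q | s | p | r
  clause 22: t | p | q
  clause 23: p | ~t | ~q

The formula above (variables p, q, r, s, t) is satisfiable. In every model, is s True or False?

Suppose s = 0.
Unit clause (t) forces t = 1.
Branch on r: set r = 0.
Unit clause (q) forces q = 1.
Unit clause (p) forces p = 1.
That conflicts with the unit clause (~p).
So r must be the other value — set r = 1.
Unit clause (~p) forces p = 0.
Unit clause (q) forces q = 1.
That conflicts with the unit clause (~q).
Neither r = 1 nor r = 0 works.
So every satisfying assignment has s = True.

True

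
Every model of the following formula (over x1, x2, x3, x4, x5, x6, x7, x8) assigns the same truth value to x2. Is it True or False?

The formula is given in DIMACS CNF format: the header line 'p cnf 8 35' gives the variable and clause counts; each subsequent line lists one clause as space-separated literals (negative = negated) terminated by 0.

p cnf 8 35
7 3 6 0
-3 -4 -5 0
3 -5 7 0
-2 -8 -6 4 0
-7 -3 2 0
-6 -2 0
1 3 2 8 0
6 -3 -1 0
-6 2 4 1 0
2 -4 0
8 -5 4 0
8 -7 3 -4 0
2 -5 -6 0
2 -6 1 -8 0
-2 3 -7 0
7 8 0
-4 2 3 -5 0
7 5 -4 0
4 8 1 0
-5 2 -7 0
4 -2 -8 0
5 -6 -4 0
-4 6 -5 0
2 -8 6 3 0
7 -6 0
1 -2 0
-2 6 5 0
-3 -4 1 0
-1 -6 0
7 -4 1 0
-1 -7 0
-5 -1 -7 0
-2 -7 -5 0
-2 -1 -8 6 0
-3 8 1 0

False

Suppose x2 = True.
(¬x6) alone gives x6 = False.
(x1) alone gives x1 = True.
(¬x3) alone gives x3 = False.
(x7) alone gives x7 = True.
But (¬x7) is also a unit clause — contradiction.
So every satisfying assignment has x2 = False.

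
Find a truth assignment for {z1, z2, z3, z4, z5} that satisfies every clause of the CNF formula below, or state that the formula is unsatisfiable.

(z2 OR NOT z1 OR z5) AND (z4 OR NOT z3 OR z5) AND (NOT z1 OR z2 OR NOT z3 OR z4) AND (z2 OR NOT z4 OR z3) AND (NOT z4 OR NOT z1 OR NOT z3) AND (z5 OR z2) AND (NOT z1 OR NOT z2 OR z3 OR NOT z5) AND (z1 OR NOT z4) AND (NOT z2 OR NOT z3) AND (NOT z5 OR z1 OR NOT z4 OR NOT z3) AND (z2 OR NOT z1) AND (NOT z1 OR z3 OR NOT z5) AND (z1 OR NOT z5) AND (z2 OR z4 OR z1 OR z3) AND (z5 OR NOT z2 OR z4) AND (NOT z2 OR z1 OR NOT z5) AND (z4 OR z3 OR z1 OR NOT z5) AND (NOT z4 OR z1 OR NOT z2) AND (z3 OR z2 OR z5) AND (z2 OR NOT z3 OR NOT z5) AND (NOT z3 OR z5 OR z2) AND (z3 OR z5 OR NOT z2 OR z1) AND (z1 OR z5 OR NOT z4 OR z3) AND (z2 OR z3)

Case z5 = false:
Unit clause (z2) forces z2 = true.
Unit clause (NOT z3) forces z3 = false.
Unit clause (z4) forces z4 = true.
Unit clause (z1) forces z1 = true.
This assignment satisfies each clause.

z1: true,  z2: true,  z3: false,  z4: true,  z5: false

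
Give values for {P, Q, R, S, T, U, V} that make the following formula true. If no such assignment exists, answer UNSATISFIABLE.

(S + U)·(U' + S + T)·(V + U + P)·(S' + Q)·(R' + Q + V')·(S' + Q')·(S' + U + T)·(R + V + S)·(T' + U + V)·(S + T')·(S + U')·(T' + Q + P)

Suppose S = 1.
From the singleton clause (Q), Q = 1.
That conflicts with the unit clause (Q').
Backtrack on S: now try S = 0.
From the singleton clause (U), U = 1.
That conflicts with the unit clause (U').
Neither S = 1 nor S = 0 works.

UNSATISFIABLE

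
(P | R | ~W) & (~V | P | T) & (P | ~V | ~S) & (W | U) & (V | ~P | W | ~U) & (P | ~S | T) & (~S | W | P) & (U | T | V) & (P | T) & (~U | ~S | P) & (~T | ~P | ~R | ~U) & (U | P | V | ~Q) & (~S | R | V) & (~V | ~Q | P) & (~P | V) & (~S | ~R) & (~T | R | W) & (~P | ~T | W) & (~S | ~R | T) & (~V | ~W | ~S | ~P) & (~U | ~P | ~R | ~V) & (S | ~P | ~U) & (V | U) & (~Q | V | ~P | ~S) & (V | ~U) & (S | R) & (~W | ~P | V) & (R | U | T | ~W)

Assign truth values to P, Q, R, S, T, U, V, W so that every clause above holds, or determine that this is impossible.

Suppose W = 1.
Suppose P = 1.
(V) alone gives V = 1.
(~S) alone gives S = 0.
(~U) alone gives U = 0.
(R) alone gives R = 1.
Every clause is now satisfied; Q, T are unconstrained.

P: 1; Q: 1; R: 1; S: 0; T: 1; U: 0; V: 1; W: 1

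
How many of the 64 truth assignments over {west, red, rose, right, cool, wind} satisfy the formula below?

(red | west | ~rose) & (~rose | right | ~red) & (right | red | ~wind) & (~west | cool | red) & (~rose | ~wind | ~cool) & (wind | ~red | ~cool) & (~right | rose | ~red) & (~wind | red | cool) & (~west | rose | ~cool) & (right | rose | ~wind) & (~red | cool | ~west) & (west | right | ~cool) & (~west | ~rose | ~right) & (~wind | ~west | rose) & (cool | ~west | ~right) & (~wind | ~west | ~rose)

8

There are 2^6 = 64 truth assignments over (west, red, rose, right, cool, wind).
Split on red. With red = 1, the clauses containing red are satisfied and ~red drops from the rest; 3 of the 2^5 = 32 assignments to the other variables satisfy what remains.
With red = 0, by the same count on the reduced clause set, 5 assignments work.
Total: 3 + 5 = 8.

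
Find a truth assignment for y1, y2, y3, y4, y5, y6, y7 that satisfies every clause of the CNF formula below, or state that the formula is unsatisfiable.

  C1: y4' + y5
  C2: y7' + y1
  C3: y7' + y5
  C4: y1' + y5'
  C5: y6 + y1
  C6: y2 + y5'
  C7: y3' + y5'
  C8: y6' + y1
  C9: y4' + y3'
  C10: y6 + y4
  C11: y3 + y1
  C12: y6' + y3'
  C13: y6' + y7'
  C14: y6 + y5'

Suppose y4 = 0.
The clause (y6) is unit, so y6 = 1.
The clause (y1) is unit, so y1 = 1.
The clause (y5') is unit, so y5 = 0.
The clause (y7') is unit, so y7 = 0.
The clause (y3') is unit, so y3 = 0.
No clause remains; y2 is free.

y1: 1; y2: 0; y3: 0; y4: 0; y5: 0; y6: 1; y7: 0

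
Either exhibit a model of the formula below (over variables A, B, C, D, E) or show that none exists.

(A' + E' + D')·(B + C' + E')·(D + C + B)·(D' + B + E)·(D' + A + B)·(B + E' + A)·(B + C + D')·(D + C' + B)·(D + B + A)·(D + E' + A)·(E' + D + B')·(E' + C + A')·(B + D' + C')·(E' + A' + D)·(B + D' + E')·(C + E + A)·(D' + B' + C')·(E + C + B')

A ↦ 0; B ↦ 1; C ↦ 1; D ↦ 0; E ↦ 0

Suppose A = 0.
Suppose D = 0.
Unit clause (B) forces B = 1.
Unit clause (E') forces E = 0.
Unit clause (C) forces C = 1.
Every clause now holds.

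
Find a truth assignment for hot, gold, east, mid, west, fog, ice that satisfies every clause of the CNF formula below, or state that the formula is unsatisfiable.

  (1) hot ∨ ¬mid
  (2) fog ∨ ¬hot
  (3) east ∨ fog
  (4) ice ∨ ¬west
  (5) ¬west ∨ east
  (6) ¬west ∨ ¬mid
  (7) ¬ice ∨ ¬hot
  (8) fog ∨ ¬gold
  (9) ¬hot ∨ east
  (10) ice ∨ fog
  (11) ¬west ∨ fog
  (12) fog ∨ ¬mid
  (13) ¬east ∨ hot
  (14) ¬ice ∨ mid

hot ↦ True,  gold ↦ False,  east ↦ True,  mid ↦ False,  west ↦ False,  fog ↦ True,  ice ↦ False

Try hot = True.
From the singleton clause (fog), fog = True.
From the singleton clause (¬ice), ice = False.
From the singleton clause (¬west), west = False.
From the singleton clause (east), east = True.
All clauses hold; gold, mid can take either value.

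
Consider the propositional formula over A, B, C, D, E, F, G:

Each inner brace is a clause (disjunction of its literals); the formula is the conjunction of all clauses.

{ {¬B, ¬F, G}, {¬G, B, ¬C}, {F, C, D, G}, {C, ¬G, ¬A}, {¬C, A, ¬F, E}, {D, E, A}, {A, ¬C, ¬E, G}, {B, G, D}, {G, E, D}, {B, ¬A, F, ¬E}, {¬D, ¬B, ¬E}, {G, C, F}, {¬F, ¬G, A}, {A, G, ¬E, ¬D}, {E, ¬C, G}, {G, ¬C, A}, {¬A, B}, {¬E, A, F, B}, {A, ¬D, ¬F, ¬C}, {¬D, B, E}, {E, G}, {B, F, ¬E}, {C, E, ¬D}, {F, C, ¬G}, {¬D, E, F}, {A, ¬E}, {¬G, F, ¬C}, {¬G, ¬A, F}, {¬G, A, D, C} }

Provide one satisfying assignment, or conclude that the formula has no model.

Try A = True.
Unit clause (B) forces B = True.
Try F = True.
Unit clause (G) forces G = True.
Unit clause (C) forces C = True.
Try D = False.
No clause remains; E is free.

A=True, B=True, C=True, D=False, E=False, F=True, G=True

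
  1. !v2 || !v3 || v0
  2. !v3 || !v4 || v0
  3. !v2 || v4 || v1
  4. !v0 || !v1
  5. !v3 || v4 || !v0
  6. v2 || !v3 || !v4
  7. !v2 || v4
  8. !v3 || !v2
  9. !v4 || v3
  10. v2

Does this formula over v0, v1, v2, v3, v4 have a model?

Unsatisfiable

The clause (v2) is unit, so v2 = true.
The clause (v4) is unit, so v4 = true.
The clause (!v3) is unit, so v3 = false.
Now (v3) is unsatisfied and unit — conflict.
No assignment satisfies every clause.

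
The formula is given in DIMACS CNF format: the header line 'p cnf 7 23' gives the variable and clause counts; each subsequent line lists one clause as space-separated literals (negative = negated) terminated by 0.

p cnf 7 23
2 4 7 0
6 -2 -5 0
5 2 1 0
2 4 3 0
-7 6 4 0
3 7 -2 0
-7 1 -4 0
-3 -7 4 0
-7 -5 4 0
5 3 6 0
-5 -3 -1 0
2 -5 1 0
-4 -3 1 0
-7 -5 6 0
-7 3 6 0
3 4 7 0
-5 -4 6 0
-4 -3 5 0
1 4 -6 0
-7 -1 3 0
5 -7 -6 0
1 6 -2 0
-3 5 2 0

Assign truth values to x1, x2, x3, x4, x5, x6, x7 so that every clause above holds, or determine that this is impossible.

Branch on x2: set x2 = False.
Branch on x4: set x4 = True.
Branch on x5: set x5 = False.
From the singleton clause (x1), x1 = True.
From the singleton clause (¬x3), x3 = False.
From the singleton clause (x6), x6 = True.
From the singleton clause (¬x7), x7 = False.
All clauses are satisfied.

x1=True; x2=False; x3=False; x4=True; x5=False; x6=True; x7=False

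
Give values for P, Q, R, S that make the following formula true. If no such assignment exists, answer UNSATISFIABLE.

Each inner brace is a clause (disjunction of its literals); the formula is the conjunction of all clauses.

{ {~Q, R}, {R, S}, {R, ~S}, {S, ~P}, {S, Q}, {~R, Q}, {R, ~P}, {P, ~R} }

P ↦ 1,  Q ↦ 1,  R ↦ 1,  S ↦ 1

Branch on Q: set Q = 1.
(R) alone gives R = 1.
(P) alone gives P = 1.
(S) alone gives S = 1.
This assignment satisfies each clause.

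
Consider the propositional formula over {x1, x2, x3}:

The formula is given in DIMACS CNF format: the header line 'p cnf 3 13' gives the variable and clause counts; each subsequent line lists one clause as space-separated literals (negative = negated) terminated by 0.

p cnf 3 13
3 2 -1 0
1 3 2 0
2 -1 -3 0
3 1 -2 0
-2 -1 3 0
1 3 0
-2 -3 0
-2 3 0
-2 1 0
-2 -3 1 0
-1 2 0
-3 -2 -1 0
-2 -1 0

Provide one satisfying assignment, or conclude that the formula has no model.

x1: False,  x2: False,  x3: True

Suppose x1 = False.
From the singleton clause (x3), x3 = True.
From the singleton clause (¬x2), x2 = False.
All clauses are satisfied.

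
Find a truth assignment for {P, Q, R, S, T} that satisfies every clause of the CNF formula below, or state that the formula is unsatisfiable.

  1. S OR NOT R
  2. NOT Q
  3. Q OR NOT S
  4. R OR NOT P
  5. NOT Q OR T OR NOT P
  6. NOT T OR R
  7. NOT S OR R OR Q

P ↦ false; Q ↦ false; R ↦ false; S ↦ false; T ↦ false

From the singleton clause (NOT Q), Q = false.
From the singleton clause (NOT S), S = false.
From the singleton clause (NOT R), R = false.
From the singleton clause (NOT P), P = false.
From the singleton clause (NOT T), T = false.
This assignment satisfies each clause.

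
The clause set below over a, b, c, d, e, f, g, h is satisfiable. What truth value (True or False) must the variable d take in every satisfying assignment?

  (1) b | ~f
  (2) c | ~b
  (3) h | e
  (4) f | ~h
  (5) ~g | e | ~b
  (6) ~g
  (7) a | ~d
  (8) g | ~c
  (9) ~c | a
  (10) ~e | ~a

False

Suppose d = 1.
From the singleton clause (~g), g = 0.
From the singleton clause (a), a = 1.
From the singleton clause (~c), c = 0.
From the singleton clause (~b), b = 0.
From the singleton clause (~f), f = 0.
From the singleton clause (~h), h = 0.
From the singleton clause (e), e = 1.
But (~e) is also a unit clause — contradiction.
So every satisfying assignment has d = False.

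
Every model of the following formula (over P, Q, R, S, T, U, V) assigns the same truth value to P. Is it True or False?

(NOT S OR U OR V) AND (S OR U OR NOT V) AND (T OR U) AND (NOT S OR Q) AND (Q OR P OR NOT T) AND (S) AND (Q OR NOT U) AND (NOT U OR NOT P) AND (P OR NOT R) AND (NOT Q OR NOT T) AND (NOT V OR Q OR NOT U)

False

Suppose P = true.
(S) alone gives S = true.
(Q) alone gives Q = true.
(NOT U) alone gives U = false.
(V) alone gives V = true.
(T) alone gives T = true.
But (NOT T) is also a unit clause — contradiction.
So every satisfying assignment has P = False.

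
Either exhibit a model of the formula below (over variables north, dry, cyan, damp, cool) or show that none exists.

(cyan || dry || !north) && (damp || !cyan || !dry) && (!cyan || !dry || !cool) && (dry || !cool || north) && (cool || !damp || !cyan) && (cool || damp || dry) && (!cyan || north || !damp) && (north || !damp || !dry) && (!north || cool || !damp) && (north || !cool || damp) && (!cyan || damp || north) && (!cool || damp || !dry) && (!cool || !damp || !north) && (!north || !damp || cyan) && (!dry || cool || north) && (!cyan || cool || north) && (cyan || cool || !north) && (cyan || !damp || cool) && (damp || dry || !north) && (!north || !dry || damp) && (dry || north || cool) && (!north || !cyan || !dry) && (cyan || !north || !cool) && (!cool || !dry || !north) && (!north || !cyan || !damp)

UNSATISFIABLE

Case cyan = true:
Case damp = true:
The clause (cool) is unit, so cool = true.
The clause (!dry) is unit, so dry = false.
The clause (north) is unit, so north = true.
But (!north) is also a unit clause — contradiction.
So damp must be the other value — set damp = false.
The clause (!dry) is unit, so dry = false.
The clause (cool) is unit, so cool = true.
The clause (north) is unit, so north = true.
But (!north) is also a unit clause — contradiction.
Both values of damp lead to a conflict.
So cyan must be the other value — set cyan = false.
Case dry = true:
Case north = true:
The clause (!damp) is unit, so damp = false.
But (damp) is also a unit clause — contradiction.
So north must be the other value — set north = false.
The clause (!damp) is unit, so damp = false.
The clause (!cool) is unit, so cool = false.
But (cool) is also a unit clause — contradiction.
Both values of north lead to a conflict.
So dry must be the other value — set dry = false.
The clause (!north) is unit, so north = false.
The clause (!cool) is unit, so cool = false.
But (cool) is also a unit clause — contradiction.
Both values of dry lead to a conflict.
Both values of cyan lead to a conflict.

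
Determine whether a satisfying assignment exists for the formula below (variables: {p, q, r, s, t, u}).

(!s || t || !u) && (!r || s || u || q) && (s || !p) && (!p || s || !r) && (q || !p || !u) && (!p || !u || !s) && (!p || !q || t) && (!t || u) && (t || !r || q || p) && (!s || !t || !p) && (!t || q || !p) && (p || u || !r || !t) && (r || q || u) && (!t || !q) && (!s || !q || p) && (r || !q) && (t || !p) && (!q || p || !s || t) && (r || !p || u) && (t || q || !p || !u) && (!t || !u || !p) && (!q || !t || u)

Satisfiable

Suppose s = false.
(!p) alone gives p = false.
Suppose t = false.
Suppose r = false.
(!q) alone gives q = false.
(u) alone gives u = true.
All clauses are satisfied.
A satisfying assignment: p=false; q=false; r=false; s=false; t=false; u=true.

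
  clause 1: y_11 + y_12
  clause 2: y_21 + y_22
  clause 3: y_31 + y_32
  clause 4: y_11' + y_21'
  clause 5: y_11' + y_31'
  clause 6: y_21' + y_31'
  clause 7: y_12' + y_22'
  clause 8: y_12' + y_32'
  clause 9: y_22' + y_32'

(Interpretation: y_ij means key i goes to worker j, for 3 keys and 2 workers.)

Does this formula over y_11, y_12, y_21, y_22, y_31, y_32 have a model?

Try y_11 = 1.
The clause (y_21') is unit, so y_21 = 0.
The clause (y_22) is unit, so y_22 = 1.
The clause (y_31') is unit, so y_31 = 0.
The clause (y_32) is unit, so y_32 = 1.
That conflicts with the unit clause (y_32').
Undo y_11 and try y_11 = 0.
The clause (y_12) is unit, so y_12 = 1.
The clause (y_22') is unit, so y_22 = 0.
The clause (y_21) is unit, so y_21 = 1.
The clause (y_31') is unit, so y_31 = 0.
The clause (y_32) is unit, so y_32 = 1.
That conflicts with the unit clause (y_32').
Either choice for y_11 ends in contradiction.
No assignment satisfies every clause.

No, unsatisfiable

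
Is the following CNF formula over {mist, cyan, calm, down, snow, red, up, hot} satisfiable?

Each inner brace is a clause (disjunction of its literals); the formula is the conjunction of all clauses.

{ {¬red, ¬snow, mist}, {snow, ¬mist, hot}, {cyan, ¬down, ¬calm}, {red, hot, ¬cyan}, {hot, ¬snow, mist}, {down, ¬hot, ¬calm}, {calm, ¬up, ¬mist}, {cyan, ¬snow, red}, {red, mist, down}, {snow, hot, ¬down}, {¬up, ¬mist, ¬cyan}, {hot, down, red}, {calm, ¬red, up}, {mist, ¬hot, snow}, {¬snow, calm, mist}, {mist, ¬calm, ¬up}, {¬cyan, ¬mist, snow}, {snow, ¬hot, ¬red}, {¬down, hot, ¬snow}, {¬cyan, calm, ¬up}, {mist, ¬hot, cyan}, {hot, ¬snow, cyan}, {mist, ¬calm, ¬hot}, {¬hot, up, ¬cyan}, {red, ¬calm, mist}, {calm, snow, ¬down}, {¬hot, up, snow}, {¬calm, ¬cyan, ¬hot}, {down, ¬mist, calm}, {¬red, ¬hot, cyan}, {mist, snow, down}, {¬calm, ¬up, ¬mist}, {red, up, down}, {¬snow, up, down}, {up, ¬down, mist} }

No, unsatisfiable

Branch on red: set red = False.
Branch on hot: set hot = True.
Branch on down: set down = True.
Branch on cyan: set cyan = True.
The clause (up) is unit, so up = True.
The clause (¬mist) is unit, so mist = False.
The clause (snow) is unit, so snow = True.
The clause (calm) is unit, so calm = True.
But (¬calm) is also a unit clause — contradiction.
That branch fails; take cyan = False instead.
The clause (¬calm) is unit, so calm = False.
The clause (¬snow) is unit, so snow = False.
But (snow) is also a unit clause — contradiction.
Either choice for cyan ends in contradiction.
That branch fails; take down = False instead.
The clause (¬calm) is unit, so calm = False.
The clause (mist) is unit, so mist = True.
But (¬mist) is also a unit clause — contradiction.
Either choice for down ends in contradiction.
That branch fails; take hot = False instead.
The clause (¬cyan) is unit, so cyan = False.
The clause (¬snow) is unit, so snow = False.
The clause (¬mist) is unit, so mist = False.
The clause (down) is unit, so down = True.
But (¬down) is also a unit clause — contradiction.
Either choice for hot ends in contradiction.
That branch fails; take red = True instead.
Branch on snow: set snow = False.
The clause (¬hot) is unit, so hot = False.
The clause (¬mist) is unit, so mist = False.
The clause (¬down) is unit, so down = False.
But (down) is also a unit clause — contradiction.
That branch fails; take snow = True instead.
The clause (mist) is unit, so mist = True.
Branch on calm: set calm = True.
The clause (¬up) is unit, so up = False.
The clause (down) is unit, so down = True.
The clause (cyan) is unit, so cyan = True.
The clause (hot) is unit, so hot = True.
But (¬hot) is also a unit clause — contradiction.
That branch fails; take calm = False instead.
The clause (¬up) is unit, so up = False.
But (up) is also a unit clause — contradiction.
Either choice for calm ends in contradiction.
Either choice for snow ends in contradiction.
Either choice for red ends in contradiction.
No assignment satisfies every clause.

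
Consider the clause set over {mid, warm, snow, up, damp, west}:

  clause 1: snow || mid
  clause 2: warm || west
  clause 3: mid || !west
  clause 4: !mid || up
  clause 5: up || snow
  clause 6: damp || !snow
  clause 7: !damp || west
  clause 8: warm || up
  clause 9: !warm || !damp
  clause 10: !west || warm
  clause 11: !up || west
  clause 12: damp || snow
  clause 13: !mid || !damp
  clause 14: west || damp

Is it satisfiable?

Try snow = true.
(damp) alone gives damp = true.
(west) alone gives west = true.
(mid) alone gives mid = true.
But (!mid) is also a unit clause — contradiction.
That branch fails; take snow = false instead.
(mid) alone gives mid = true.
(up) alone gives up = true.
(west) alone gives west = true.
(warm) alone gives warm = true.
(!damp) alone gives damp = false.
But (damp) is also a unit clause — contradiction.
Both values of snow lead to a conflict.
No assignment satisfies every clause.

No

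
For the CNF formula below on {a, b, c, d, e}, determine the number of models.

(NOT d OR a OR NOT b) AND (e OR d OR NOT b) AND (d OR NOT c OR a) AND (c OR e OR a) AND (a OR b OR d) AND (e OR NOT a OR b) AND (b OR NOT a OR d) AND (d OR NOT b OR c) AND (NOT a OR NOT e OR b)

There are 2^5 = 32 truth assignments over (a, b, c, d, e).
Split on a. With a = true, the clauses containing a are satisfied and NOT a drops from the rest; 5 of the 2^4 = 16 assignments to the other variables satisfy what remains.
With a = false, by the same count on the reduced clause set, 3 assignments work.
(One model: a=F, b=F, c=F, d=T, e=T.)
Total: 5 + 3 = 8.

8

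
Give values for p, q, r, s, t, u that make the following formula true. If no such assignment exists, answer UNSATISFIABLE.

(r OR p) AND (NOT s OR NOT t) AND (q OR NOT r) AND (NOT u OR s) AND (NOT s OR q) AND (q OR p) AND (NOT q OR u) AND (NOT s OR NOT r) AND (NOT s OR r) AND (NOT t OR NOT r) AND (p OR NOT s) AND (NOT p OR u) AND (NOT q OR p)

UNSATISFIABLE

Suppose r = true.
The clause (q) is unit, so q = true.
The clause (u) is unit, so u = true.
The clause (s) is unit, so s = true.
But (NOT s) is also a unit clause — contradiction.
Backtrack on r: now try r = false.
The clause (p) is unit, so p = true.
The clause (NOT s) is unit, so s = false.
The clause (NOT u) is unit, so u = false.
But (u) is also a unit clause — contradiction.
Either choice for r ends in contradiction.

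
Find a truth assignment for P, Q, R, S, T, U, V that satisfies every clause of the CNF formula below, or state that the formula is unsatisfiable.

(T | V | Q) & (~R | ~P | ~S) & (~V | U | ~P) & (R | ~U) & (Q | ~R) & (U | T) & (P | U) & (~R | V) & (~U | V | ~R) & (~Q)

P ↦ 1, Q ↦ 0, R ↦ 0, S ↦ 1, T ↦ 1, U ↦ 0, V ↦ 0

Unit clause (~Q) forces Q = 0.
Unit clause (~R) forces R = 0.
Unit clause (~U) forces U = 0.
Unit clause (T) forces T = 1.
Unit clause (P) forces P = 1.
Unit clause (~V) forces V = 0.
All clauses hold; S can take either value.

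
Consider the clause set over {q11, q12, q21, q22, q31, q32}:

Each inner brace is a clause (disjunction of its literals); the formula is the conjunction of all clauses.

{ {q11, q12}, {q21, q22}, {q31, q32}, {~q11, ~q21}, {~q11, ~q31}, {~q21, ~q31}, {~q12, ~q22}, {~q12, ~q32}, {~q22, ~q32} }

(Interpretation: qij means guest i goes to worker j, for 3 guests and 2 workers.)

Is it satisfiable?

Unsatisfiable

Branch on q11: set q11 = 1.
(~q21) alone gives q21 = 0.
(q22) alone gives q22 = 1.
(~q31) alone gives q31 = 0.
(q32) alone gives q32 = 1.
Now (~q32) is unsatisfied and unit — conflict.
So q11 must be the other value — set q11 = 0.
(q12) alone gives q12 = 1.
(~q22) alone gives q22 = 0.
(q21) alone gives q21 = 1.
(~q31) alone gives q31 = 0.
(q32) alone gives q32 = 1.
Now (~q32) is unsatisfied and unit — conflict.
Either choice for q11 ends in contradiction.
No assignment satisfies every clause.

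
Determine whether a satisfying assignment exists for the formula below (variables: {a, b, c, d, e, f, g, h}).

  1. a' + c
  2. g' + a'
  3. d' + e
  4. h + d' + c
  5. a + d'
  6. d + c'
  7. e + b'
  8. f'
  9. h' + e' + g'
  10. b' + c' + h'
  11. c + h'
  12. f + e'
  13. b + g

Yes

Unit clause (f') forces f = 0.
Unit clause (e') forces e = 0.
Unit clause (d') forces d = 0.
Unit clause (c') forces c = 0.
Unit clause (a') forces a = 0.
Unit clause (b') forces b = 0.
Unit clause (h') forces h = 0.
Unit clause (g) forces g = 1.
Every clause now holds.
A satisfying assignment: a ↦ 0, b ↦ 0, c ↦ 0, d ↦ 0, e ↦ 0, f ↦ 0, g ↦ 1, h ↦ 0.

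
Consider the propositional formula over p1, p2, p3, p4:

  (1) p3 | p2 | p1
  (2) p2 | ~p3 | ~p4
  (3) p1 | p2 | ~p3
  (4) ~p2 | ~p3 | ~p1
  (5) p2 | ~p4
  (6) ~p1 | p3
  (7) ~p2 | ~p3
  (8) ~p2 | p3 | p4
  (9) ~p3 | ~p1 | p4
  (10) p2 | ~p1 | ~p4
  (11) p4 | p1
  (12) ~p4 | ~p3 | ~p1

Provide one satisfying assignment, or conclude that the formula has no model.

p1: 0, p2: 1, p3: 0, p4: 1

Suppose p2 = 1.
The clause (~p3) is unit, so p3 = 0.
The clause (~p1) is unit, so p1 = 0.
The clause (p4) is unit, so p4 = 1.
Every clause now holds.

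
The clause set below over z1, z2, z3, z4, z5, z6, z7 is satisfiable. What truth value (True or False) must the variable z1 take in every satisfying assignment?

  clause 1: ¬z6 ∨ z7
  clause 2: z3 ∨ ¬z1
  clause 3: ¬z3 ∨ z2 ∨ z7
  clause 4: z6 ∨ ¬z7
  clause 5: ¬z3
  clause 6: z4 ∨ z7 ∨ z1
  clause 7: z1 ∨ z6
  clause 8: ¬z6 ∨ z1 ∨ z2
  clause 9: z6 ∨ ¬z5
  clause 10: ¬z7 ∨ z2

Suppose z1 = True.
(z3) alone gives z3 = True.
But (¬z3) is also a unit clause — contradiction.
So every satisfying assignment has z1 = False.

False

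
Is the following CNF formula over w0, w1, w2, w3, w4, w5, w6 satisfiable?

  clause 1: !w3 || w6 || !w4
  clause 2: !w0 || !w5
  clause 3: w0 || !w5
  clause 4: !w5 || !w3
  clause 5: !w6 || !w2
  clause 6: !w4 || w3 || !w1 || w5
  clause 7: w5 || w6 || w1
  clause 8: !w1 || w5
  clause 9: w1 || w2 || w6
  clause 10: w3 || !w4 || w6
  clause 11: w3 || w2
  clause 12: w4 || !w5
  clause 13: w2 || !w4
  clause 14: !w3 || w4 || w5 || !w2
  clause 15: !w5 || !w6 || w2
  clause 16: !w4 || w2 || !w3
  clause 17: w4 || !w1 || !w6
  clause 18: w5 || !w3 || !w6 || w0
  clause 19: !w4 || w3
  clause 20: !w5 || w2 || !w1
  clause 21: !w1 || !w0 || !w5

Yes

Suppose w0 = true.
The clause (!w5) is unit, so w5 = false.
The clause (!w1) is unit, so w1 = false.
The clause (w6) is unit, so w6 = true.
The clause (!w2) is unit, so w2 = false.
The clause (w3) is unit, so w3 = true.
The clause (!w4) is unit, so w4 = false.
This assignment satisfies each clause.
A satisfying assignment: w0=true,  w1=false,  w2=false,  w3=true,  w4=false,  w5=false,  w6=true.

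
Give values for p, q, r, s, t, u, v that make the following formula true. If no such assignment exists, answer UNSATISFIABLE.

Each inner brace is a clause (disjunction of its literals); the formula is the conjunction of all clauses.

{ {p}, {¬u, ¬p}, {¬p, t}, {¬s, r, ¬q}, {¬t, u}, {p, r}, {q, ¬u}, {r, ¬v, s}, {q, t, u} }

From the singleton clause (p), p = True.
From the singleton clause (¬u), u = False.
From the singleton clause (t), t = True.
Now (¬t) is unsatisfied and unit — conflict.

UNSATISFIABLE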